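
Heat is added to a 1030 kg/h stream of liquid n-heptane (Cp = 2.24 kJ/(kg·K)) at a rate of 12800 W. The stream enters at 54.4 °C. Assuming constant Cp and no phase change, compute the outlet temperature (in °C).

Q = 12800 W = 46080 kJ/h
ΔT = Q/(ṁ·Cp) = 46080/(1030×2.24) = 19.972 K
T_out = 54.4 + 19.972 = 74.372 °C

T_out = 74.4 °C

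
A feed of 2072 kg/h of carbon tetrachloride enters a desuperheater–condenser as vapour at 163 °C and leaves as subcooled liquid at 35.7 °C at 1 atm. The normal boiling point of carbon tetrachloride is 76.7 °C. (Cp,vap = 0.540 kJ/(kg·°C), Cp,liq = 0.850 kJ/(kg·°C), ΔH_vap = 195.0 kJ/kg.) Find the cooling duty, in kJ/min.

vapour 163→76.7 °C: -46.602 kJ/kg
condensation at 76.7 °C: -195 kJ/kg
liquid 76.7→35.7 °C: -34.85 kJ/kg
Δh = -46.602 + -195 + -34.85 = -276.45 kJ/kg
Q = ṁ·Δh = 2072 kg/h × -276.45 kJ/kg = -572810 kJ/h
|Q| = 159.11 kW = 9546.8 kJ/min

Q_c = 9550 kJ/min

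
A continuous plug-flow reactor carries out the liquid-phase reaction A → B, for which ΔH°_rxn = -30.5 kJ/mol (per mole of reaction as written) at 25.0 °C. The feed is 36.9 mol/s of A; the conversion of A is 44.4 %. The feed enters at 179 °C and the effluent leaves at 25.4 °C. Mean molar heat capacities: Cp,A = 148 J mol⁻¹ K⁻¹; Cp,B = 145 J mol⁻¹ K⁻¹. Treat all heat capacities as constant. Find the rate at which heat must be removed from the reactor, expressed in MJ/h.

Extent of reaction ξ = 0.444 × 36.9 = 16.384 mol/s
Reaction term: ξ·ΔH°_rxn = 16.384 × -30.5 = -499.7 kJ/s
Sensible, feed 179→25 °C: -841.02 kJ/s
Outlet flows (mol/s): A 20.516, B 16.384
Sensible, products 25→25.4 °C: 2.1648 kJ/s
Q = ΔH = -1338.6 kJ/s = -1338.6 kW
Heat removed = 4818.8 MJ/h

Q_out = 4820 MJ/h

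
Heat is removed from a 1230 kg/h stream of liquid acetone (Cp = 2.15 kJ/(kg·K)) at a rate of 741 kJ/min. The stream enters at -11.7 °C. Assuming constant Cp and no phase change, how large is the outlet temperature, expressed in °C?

Q = 741 kJ/min = 44460 kJ/h
ΔT = Q/(ṁ·Cp) = 44460/(1230×2.15) = 16.812 K
T_out = -11.7 − 16.812 = -28.512 °C

T_out = -28.5 °C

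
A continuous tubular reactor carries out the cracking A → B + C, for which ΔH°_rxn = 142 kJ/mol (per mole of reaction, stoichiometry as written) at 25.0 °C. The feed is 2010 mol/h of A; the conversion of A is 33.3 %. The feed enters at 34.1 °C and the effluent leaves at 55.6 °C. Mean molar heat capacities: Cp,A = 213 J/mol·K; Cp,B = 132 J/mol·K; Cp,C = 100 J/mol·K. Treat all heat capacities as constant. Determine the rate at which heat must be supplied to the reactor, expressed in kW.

Extent of reaction ξ = 0.333 × 2010 = 669.33 mol/h
Reaction term: ξ·ΔH°_rxn = 669.33 × 142 = 95045 kJ/h
Sensible, feed 34.1→25 °C: -3896 kJ/h
Outlet flows (mol/h): A 1340.7, B 669.33, C 669.33
Sensible, products 25→55.6 °C: 13490 kJ/h
Q = ΔH = 104640 kJ/h = 29.066 kW
Heat supplied = 29.066 kW

Q_in = 29.1 kW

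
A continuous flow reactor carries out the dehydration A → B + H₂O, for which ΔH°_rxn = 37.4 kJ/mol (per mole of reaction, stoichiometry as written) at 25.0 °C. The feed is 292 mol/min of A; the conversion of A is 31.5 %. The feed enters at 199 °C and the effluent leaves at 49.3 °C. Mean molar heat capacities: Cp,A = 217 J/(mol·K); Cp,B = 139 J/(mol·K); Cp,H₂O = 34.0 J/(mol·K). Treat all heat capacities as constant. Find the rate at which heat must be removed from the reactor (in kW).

Q_out = 102 kW

Extent of reaction ξ = 0.315 × 292 = 91.98 mol/min
Reaction term: ξ·ΔH°_rxn = 91.98 × 37.4 = 3440.1 kJ/min
Sensible, feed 199→25 °C: -11025 kJ/min
Outlet flows (mol/min): A 200.02, B 91.98, H₂O 91.98
Sensible, products 25→49.3 °C: 1441.4 kJ/min
Q = ΔH = -6143.9 kJ/min = -102.4 kW
Heat removed = 102.4 kW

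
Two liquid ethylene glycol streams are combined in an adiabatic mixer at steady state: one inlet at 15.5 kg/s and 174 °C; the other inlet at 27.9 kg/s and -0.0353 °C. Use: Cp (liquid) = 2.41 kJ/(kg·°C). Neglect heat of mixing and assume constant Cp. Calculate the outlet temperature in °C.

T_out = 62.1 °C

Adiabatic, steady state ⇒ Σ ṁᵢCp,ᵢ(T_out − Tᵢ) = 0
Σ ṁᵢCp,ᵢTᵢ = 15.5×2.41×174 + 27.9×2.41×-0.0353 = 6497.4
Σ ṁᵢCp,ᵢ = 15.5×2.41 + 27.9×2.41 = 104.59
T_out = 6497.4 / 104.59 = 62.12 °C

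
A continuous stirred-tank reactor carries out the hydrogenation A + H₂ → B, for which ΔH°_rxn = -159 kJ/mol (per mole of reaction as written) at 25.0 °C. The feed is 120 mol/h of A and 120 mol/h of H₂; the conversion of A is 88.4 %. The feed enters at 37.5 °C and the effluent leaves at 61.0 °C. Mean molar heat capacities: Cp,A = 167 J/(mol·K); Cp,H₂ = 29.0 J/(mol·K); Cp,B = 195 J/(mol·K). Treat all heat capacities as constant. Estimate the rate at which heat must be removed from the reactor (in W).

Extent of reaction ξ = 0.884 × 120 = 106.08 mol/h
Reaction term: ξ·ΔH°_rxn = 106.08 × -159 = -16867 kJ/h
Sensible, feed 37.5→25 °C: -294 kJ/h
Outlet flows (mol/h): A 13.92, H₂ 13.92, B 106.08
Sensible, products 25→61.0 °C: 842.9 kJ/h
Q = ΔH = -16318 kJ/h = -4.5327 kW
Heat removed = 4532.7 W

Q_out = 4530 W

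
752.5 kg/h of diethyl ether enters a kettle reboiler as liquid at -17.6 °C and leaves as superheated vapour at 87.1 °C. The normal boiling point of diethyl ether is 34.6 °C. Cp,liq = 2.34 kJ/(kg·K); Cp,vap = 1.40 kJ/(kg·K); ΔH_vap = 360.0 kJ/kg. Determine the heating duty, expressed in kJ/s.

liquid -17.6→34.6 °C: 122.15 kJ/kg
vaporisation at 34.6 °C: 360 kJ/kg
vapour 34.6→87.1 °C: 73.5 kJ/kg
Δh = 122.15 + 360 + 73.5 = 555.65 kJ/kg
Q = ṁ·Δh = 752.5 kg/h × 555.65 kJ/kg = 418130 kJ/h
|Q| = 116.15 kW

Q = 116 kJ/s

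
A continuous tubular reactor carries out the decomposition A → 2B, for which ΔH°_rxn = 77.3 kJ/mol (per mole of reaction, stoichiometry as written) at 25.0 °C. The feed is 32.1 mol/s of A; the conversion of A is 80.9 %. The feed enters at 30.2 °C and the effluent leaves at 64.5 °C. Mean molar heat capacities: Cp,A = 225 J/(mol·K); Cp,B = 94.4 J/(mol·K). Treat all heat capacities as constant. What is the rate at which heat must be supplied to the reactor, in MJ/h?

Q_in = 7980 MJ/h

Extent of reaction ξ = 0.809 × 32.1 = 25.969 mol/s
Reaction term: ξ·ΔH°_rxn = 25.969 × 77.3 = 2007.4 kJ/s
Sensible, feed 30.2→25 °C: -37.557 kJ/s
Outlet flows (mol/s): A 6.1311, B 51.938
Sensible, products 25→64.5 °C: 248.16 kJ/s
Q = ΔH = 2218 kJ/s = 2218 kW
Heat supplied = 7984.8 MJ/h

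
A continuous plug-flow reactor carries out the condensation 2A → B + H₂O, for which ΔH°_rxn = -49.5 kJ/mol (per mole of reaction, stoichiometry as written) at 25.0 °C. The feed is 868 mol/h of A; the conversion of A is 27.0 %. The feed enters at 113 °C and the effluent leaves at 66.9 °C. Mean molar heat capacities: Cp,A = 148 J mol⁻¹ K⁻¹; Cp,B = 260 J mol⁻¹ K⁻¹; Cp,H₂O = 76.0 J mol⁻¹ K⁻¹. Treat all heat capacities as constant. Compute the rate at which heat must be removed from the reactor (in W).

Q_out = 3200 W

Extent of reaction ξ = 0.270 × 868 / 2 = 117.18 mol/h
Reaction term: ξ·ΔH°_rxn = 117.18 × -49.5 = -5800.4 kJ/h
Sensible, feed 113→25 °C: -11305 kJ/h
Outlet flows (mol/h): A 633.64, B 117.18, H₂O 117.18
Sensible, products 25→66.9 °C: 5579 kJ/h
Q = ΔH = -11526 kJ/h = -3.2017 kW
Heat removed = 3201.7 W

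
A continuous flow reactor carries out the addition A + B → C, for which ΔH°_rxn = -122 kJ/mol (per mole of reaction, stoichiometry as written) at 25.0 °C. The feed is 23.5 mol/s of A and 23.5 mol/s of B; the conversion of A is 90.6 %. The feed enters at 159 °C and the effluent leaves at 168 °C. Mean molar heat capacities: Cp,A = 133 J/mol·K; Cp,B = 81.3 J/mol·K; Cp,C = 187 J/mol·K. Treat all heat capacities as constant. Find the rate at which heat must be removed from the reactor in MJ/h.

Extent of reaction ξ = 0.906 × 23.5 = 21.291 mol/s
Reaction term: ξ·ΔH°_rxn = 21.291 × -122 = -2597.5 kJ/s
Sensible, feed 159→25 °C: -674.83 kJ/s
Outlet flows (mol/s): A 2.209, B 2.209, C 21.291
Sensible, products 25→168 °C: 637.04 kJ/s
Q = ΔH = -2635.3 kJ/s = -2635.3 kW
Heat removed = 9487.1 MJ/h

Q_out = 9490 MJ/h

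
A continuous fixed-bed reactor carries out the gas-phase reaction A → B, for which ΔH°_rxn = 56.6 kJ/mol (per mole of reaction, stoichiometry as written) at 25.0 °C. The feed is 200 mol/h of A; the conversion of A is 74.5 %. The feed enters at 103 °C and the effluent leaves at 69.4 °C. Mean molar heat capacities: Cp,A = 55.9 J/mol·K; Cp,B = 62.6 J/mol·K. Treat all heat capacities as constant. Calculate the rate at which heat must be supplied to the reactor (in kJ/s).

Q_in = 2.25 kJ/s

Extent of reaction ξ = 0.745 × 200 = 149 mol/h
Reaction term: ξ·ΔH°_rxn = 149 × 56.6 = 8433.4 kJ/h
Sensible, feed 103→25 °C: -872.04 kJ/h
Outlet flows (mol/h): A 51, B 149
Sensible, products 25→69.4 °C: 540.72 kJ/h
Q = ΔH = 8102.1 kJ/h = 2.2506 kW
Heat supplied = 2.2506 kJ/s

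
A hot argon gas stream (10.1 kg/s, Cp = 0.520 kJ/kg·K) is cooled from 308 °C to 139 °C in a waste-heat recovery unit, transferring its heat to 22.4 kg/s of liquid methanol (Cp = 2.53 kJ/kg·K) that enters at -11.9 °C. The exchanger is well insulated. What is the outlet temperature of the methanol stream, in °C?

Heat released by hot stream: Q = 10.1 × 0.520 × (308 − 139) = 887.59 kJ/s
Energy balance on cold side (adiabatic exchanger): Q = ṁ_c·Cp_c·(T_c,out − T_c,in)
T_c,out = -11.9 + 887.59/(22.4 × 2.53) = 3.7618 °C

T_c,out = 3.76 °C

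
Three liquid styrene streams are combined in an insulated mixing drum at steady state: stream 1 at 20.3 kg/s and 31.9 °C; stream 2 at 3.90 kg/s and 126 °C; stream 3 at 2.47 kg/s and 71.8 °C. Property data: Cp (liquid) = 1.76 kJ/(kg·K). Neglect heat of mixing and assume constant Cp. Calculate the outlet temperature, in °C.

T_out = 49.4 °C

No heat crosses the boundary, so H_out = H_in.
T_out = Σ ṁᵢCp,ᵢTᵢ / Σ ṁᵢCp,ᵢ
      = 2316.7 / 46.939 = 49.356 °C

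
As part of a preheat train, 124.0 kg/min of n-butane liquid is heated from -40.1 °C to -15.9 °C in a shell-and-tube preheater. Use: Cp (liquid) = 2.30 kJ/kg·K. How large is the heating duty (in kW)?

Q = 115 kW

Q = ṁ·Cp·ΔT = 124.0 × 2.30 × (-15.9 − -40.1) = 6901.8 kJ/min
Converting: 6901.8 / 60 s = 115.03 kW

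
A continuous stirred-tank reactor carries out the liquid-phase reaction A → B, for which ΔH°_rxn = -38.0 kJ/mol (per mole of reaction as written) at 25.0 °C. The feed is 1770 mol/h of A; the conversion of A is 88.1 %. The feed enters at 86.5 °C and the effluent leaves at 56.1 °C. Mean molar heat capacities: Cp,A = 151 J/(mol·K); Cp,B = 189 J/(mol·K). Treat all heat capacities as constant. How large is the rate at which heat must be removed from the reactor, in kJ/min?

Extent of reaction ξ = 0.881 × 1770 = 1559.4 mol/h
Reaction term: ξ·ΔH°_rxn = 1559.4 × -38.0 = -59256 kJ/h
Sensible, feed 86.5→25 °C: -16437 kJ/h
Outlet flows (mol/h): A 210.63, B 1559.4
Sensible, products 25→56.1 °C: 10155 kJ/h
Q = ΔH = -65538 kJ/h = -18.205 kW
Heat removed = 1092.3 kJ/min

Q_out = 1090 kJ/min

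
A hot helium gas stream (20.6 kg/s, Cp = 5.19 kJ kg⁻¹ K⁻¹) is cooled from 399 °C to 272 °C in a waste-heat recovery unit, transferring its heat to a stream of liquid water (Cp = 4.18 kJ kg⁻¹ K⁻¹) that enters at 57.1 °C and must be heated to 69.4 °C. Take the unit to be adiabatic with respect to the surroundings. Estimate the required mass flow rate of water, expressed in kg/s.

ṁ_c = 264 kg/s

Heat released by hot stream: Q = 20.6 × 5.19 × (399 − 272) = 13578 kJ/s
Energy balance on cold side (adiabatic exchanger): Q = ṁ_c·Cp_c·(T_c,out − T_c,in)
ṁ_c = 13578 / [4.18 × (69.4 − 57.1)] = 264.09 kg/s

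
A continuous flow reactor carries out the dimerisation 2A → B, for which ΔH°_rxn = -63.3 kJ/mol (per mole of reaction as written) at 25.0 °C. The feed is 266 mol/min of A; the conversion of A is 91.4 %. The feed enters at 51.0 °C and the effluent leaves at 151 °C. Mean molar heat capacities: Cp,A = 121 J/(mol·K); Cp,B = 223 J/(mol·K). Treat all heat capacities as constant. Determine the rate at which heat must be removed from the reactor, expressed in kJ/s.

Extent of reaction ξ = 0.914 × 266 / 2 = 121.56 mol/min
Reaction term: ξ·ΔH°_rxn = 121.56 × -63.3 = -7694.9 kJ/min
Sensible, feed 51.0→25 °C: -836.84 kJ/min
Outlet flows (mol/min): A 22.876, B 121.56
Sensible, products 25→151 °C: 3764.4 kJ/min
Q = ΔH = -4767.3 kJ/min = -79.455 kW
Heat removed = 79.455 kJ/s

Q_out = 79.5 kJ/s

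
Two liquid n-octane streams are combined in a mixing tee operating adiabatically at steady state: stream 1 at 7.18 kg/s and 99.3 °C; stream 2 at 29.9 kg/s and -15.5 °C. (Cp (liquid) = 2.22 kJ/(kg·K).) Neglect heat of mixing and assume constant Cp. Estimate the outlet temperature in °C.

T_out = 6.73 °C

Adiabatic, steady state ⇒ Σ ṁᵢCp,ᵢ(T_out − Tᵢ) = 0
T_out = Σ ṁᵢCp,ᵢTᵢ / Σ ṁᵢCp,ᵢ
      = 553.94 / 82.318 = 6.7293 °C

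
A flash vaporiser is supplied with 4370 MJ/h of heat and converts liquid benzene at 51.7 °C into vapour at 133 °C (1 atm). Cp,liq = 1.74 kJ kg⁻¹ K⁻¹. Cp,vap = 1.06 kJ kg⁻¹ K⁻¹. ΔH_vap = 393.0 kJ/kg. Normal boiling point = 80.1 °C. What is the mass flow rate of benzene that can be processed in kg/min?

Δh = 1.74×(80.1−51.7) + 393.0 + 1.06×(133−80.1) = 498.49 kJ/kg
Q = 4370 MJ/h = 1213.9 kJ/s = 72833 kJ/min
ṁ = Q/Δh = 72833 / 498.49 = 146.11 kg/min

ṁ = 146 kg/min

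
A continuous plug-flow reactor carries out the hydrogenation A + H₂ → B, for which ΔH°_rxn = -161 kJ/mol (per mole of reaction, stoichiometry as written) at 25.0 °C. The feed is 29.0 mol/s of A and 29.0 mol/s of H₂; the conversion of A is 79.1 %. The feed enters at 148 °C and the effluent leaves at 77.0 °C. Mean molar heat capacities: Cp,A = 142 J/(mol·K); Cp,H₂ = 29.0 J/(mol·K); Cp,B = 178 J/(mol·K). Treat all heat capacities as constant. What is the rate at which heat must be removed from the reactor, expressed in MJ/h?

Extent of reaction ξ = 0.791 × 29.0 = 22.939 mol/s
Reaction term: ξ·ΔH°_rxn = 22.939 × -161 = -3693.2 kJ/s
Sensible, feed 148→25 °C: -609.96 kJ/s
Outlet flows (mol/s): A 6.061, H₂ 6.061, B 22.939
Sensible, products 25→77.0 °C: 266.22 kJ/s
Q = ΔH = -4036.9 kJ/s = -4036.9 kW
Heat removed = 14533 MJ/h

Q_out = 14500 MJ/h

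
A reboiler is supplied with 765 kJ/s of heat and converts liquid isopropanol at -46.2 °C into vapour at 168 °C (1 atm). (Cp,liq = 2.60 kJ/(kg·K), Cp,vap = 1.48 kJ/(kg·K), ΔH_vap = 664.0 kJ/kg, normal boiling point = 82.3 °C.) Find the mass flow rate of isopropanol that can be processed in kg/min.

ṁ = 40.8 kg/min

Δh = 2.60×(82.3−-46.2) + 664.0 + 1.48×(168−82.3) = 1124.9 kJ/kg
Q = 765 kJ/s = 765 kJ/s = 45900 kJ/min
ṁ = Q/Δh = 45900 / 1124.9 = 40.802 kg/min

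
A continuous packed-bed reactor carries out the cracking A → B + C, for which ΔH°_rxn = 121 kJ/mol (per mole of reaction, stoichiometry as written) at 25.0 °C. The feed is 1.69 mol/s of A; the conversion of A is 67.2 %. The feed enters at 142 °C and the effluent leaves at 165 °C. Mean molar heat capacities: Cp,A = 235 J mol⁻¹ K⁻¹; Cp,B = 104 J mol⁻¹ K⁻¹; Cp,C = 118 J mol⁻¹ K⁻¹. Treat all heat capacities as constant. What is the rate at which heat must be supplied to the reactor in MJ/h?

Q_in = 520 MJ/h

Extent of reaction ξ = 0.672 × 1.69 = 1.1357 mol/s
Reaction term: ξ·ΔH°_rxn = 1.1357 × 121 = 137.42 kJ/s
Sensible, feed 142→25 °C: -46.467 kJ/s
Outlet flows (mol/s): A 0.55432, B 1.1357, C 1.1357
Sensible, products 25→165 °C: 53.534 kJ/s
Q = ΔH = 144.48 kJ/s = 144.48 kW
Heat supplied = 520.15 MJ/h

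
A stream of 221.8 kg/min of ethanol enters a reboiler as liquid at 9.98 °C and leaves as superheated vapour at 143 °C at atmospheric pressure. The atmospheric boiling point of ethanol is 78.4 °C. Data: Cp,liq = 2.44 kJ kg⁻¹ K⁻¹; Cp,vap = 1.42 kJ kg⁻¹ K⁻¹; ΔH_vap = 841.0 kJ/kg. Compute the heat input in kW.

liquid 9.98→78.4 °C: 166.94 kJ/kg
vaporisation at 78.4 °C: 841 kJ/kg
vapour 78.4→143 °C: 91.732 kJ/kg
Δh = 166.94 + 841 + 91.732 = 1099.7 kJ/kg
Q = ṁ·Δh = 221.8 kg/min × 1099.7 kJ/kg = 243910 kJ/min
|Q| = 4065.1 kW

Q = 4070 kW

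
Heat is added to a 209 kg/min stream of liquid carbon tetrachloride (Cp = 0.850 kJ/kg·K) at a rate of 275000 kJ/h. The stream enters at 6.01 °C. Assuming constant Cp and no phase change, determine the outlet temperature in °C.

Q = 275000 kJ/h = 4583.3 kJ/min
ΔT = Q/(ṁ·Cp) = 4583.3/(209×0.850) = 25.8 K
T_out = 6.01 + 25.8 = 31.81 °C

T_out = 31.8 °C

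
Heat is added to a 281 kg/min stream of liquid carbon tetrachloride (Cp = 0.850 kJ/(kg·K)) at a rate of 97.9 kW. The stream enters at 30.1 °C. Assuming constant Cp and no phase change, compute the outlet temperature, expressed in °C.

T_out = 54.7 °C

Q = 97.9 kW = 5874 kJ/min
ΔT = Q/(ṁ·Cp) = 5874/(281×0.850) = 24.593 K
T_out = 30.1 + 24.593 = 54.693 °C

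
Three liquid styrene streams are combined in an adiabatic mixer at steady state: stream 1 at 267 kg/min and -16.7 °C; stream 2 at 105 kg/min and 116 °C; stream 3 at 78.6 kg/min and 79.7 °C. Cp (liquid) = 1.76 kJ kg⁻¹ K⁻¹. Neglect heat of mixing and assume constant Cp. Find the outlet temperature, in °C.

T_out = 31.0 °C

Energy balance with Q = 0: Σ ṁᵢCp,ᵢ(T_out − Tᵢ) = 0
Σ ṁᵢCp,ᵢTᵢ = 267×1.76×-16.7 + 105×1.76×116 + 78.6×1.76×79.7 = 24615
Σ ṁᵢCp,ᵢ = 267×1.76 + 105×1.76 + 78.6×1.76 = 793.06
T_out = 24615 / 793.06 = 31.038 °C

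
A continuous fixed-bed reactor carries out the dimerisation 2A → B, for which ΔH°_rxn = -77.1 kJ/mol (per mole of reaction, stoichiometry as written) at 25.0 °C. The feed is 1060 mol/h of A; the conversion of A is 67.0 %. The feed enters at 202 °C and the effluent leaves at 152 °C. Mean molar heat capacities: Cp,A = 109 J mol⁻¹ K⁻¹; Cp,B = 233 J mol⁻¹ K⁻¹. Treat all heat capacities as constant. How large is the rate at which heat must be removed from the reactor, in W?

Q_out = 9020 W

Extent of reaction ξ = 0.670 × 1060 / 2 = 355.1 mol/h
Reaction term: ξ·ΔH°_rxn = 355.1 × -77.1 = -27378 kJ/h
Sensible, feed 202→25 °C: -20451 kJ/h
Outlet flows (mol/h): A 349.8, B 355.1
Sensible, products 25→152 °C: 15350 kJ/h
Q = ΔH = -32479 kJ/h = -9.0219 kW
Heat removed = 9021.9 W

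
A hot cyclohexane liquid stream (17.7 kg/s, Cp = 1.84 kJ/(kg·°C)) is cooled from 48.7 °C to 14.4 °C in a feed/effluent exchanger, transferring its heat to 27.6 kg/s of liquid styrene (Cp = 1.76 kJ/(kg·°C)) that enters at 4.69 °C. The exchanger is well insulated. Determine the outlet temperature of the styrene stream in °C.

T_c,out = 27.7 °C

Heat released by hot stream: Q = 17.7 × 1.84 × (48.7 − 14.4) = 1117.1 kJ/s
Energy balance on cold side (adiabatic exchanger): Q = ṁ_c·Cp_c·(T_c,out − T_c,in)
T_c,out = 4.69 + 1117.1/(27.6 × 1.76) = 27.687 °C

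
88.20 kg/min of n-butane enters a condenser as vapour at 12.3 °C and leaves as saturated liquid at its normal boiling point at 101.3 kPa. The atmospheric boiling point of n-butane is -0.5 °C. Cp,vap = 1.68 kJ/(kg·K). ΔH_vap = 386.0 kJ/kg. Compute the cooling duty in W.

vapour 12.3→-0.5 °C: -21.504 kJ/kg
condensation at -0.5 °C: -386 kJ/kg
Δh = -21.504 + -386 = -407.5 kJ/kg
Q = ṁ·Δh = 88.20 kg/min × -407.5 kJ/kg = -35942 kJ/min
|Q| = 599.03 kW = 599030 W

Q_c = 599000 W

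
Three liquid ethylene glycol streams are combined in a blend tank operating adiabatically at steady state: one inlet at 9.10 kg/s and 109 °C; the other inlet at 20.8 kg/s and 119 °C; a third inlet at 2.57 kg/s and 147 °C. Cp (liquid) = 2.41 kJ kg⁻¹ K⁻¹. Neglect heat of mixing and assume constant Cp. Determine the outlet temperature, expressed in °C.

Adiabatic, steady state ⇒ Σ ṁᵢCp,ᵢ(T_out − Tᵢ) = 0
Σ ṁᵢCp,ᵢTᵢ = 9.10×2.41×109 + 20.8×2.41×119 + 2.57×2.41×147 = 9266.2
Σ ṁᵢCp,ᵢ = 9.10×2.41 + 20.8×2.41 + 2.57×2.41 = 78.253
T_out = 9266.2 / 78.253 = 118.41 °C

T_out = 118 °C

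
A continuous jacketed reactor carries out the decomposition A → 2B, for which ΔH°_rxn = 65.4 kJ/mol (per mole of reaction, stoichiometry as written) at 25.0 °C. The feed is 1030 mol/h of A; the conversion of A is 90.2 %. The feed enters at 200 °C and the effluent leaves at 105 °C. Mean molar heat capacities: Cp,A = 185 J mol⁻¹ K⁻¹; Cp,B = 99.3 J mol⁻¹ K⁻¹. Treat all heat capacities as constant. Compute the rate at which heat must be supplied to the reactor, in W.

Extent of reaction ξ = 0.902 × 1030 = 929.06 mol/h
Reaction term: ξ·ΔH°_rxn = 929.06 × 65.4 = 60761 kJ/h
Sensible, feed 200→25 °C: -33346 kJ/h
Outlet flows (mol/h): A 100.94, B 1858.1
Sensible, products 25→105 °C: 16255 kJ/h
Q = ΔH = 43669 kJ/h = 12.13 kW
Heat supplied = 12130 W

Q_in = 12100 W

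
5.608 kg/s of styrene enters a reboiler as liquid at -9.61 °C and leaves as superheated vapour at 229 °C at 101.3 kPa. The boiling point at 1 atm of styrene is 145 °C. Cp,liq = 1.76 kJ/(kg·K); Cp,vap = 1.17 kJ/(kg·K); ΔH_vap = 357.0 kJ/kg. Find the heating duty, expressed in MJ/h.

Q = 14700 MJ/h

liquid -9.61→145 °C: 272.11 kJ/kg
vaporisation at 145 °C: 357 kJ/kg
vapour 145→229 °C: 98.28 kJ/kg
Δh = 272.11 + 357 + 98.28 = 727.39 kJ/kg
Q = ṁ·Δh = 5.608 kg/s × 727.39 kJ/kg = 4079.2 kJ/s
|Q| = 4079.2 kW = 14685 MJ/h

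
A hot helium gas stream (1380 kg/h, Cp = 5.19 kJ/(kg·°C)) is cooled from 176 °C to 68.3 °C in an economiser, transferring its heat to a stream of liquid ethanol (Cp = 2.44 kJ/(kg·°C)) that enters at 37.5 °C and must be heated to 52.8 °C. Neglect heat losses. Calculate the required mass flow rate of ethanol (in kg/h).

Heat released by hot stream: Q = 1380 × 5.19 × (176 − 68.3) = 771370 kJ/h
Energy balance on cold side (adiabatic exchanger): Q = ṁ_c·Cp_c·(T_c,out − T_c,in)
ṁ_c = 771370 / [2.44 × (52.8 − 37.5)] = 20662 kg/h

ṁ_c = 20700 kg/h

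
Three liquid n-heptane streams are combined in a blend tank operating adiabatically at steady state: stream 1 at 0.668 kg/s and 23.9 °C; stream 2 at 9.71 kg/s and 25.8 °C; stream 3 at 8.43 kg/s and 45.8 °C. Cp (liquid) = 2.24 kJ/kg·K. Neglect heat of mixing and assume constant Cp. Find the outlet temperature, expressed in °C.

Adiabatic, steady state ⇒ Σ ṁᵢCp,ᵢ(T_out − Tᵢ) = 0
Σ ṁᵢCp,ᵢTᵢ = 0.668×2.24×23.9 + 9.71×2.24×25.8 + 8.43×2.24×45.8 = 1461.8
Σ ṁᵢCp,ᵢ = 0.668×2.24 + 9.71×2.24 + 8.43×2.24 = 42.13
T_out = 1461.8 / 42.13 = 34.697 °C

T_out = 34.7 °C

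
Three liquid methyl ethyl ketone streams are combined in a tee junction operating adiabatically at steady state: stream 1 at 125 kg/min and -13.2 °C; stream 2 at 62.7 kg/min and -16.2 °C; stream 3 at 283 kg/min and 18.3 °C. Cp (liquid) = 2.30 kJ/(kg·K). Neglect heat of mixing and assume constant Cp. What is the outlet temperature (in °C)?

Adiabatic, steady state ⇒ Σ ṁᵢCp,ᵢ(T_out − Tᵢ) = 0
Σ ṁᵢCp,ᵢTᵢ = 125×2.30×-13.2 + 62.7×2.30×-16.2 + 283×2.30×18.3 = 5780.3
Σ ṁᵢCp,ᵢ = 125×2.30 + 62.7×2.30 + 283×2.30 = 1082.6
T_out = 5780.3 / 1082.6 = 5.3392 °C

T_out = 5.34 °C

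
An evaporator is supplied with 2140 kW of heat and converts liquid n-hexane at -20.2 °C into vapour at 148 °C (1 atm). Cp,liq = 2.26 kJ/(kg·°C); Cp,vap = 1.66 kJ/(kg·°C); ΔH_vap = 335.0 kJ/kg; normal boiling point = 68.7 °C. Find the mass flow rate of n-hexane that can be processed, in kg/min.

ṁ = 192 kg/min

Δh = 2.26×(68.7−-20.2) + 335.0 + 1.66×(148−68.7) = 667.55 kJ/kg
Q = 2140 kW = 2140 kJ/s = 128400 kJ/min
ṁ = Q/Δh = 128400 / 667.55 = 192.34 kg/min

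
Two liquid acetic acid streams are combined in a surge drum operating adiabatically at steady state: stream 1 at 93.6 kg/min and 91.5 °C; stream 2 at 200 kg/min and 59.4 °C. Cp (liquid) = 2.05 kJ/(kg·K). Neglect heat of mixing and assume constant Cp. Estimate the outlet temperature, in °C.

Adiabatic, steady state ⇒ Σ ṁᵢCp,ᵢ(T_out − Tᵢ) = 0
Σ ṁᵢCp,ᵢTᵢ = 93.6×2.05×91.5 + 200×2.05×59.4 = 41911
Σ ṁᵢCp,ᵢ = 93.6×2.05 + 200×2.05 = 601.88
T_out = 41911 / 601.88 = 69.634 °C

T_out = 69.6 °C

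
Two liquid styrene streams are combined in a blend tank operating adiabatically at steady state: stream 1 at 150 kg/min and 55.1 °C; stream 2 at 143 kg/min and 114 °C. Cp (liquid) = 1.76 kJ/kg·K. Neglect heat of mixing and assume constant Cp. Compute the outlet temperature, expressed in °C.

T_out = 83.8 °C

Energy balance with Q = 0: Σ ṁᵢCp,ᵢ(T_out − Tᵢ) = 0
Σ ṁᵢCp,ᵢTᵢ = 150×1.76×55.1 + 143×1.76×114 = 43238
Σ ṁᵢCp,ᵢ = 150×1.76 + 143×1.76 = 515.68
T_out = 43238 / 515.68 = 83.846 °C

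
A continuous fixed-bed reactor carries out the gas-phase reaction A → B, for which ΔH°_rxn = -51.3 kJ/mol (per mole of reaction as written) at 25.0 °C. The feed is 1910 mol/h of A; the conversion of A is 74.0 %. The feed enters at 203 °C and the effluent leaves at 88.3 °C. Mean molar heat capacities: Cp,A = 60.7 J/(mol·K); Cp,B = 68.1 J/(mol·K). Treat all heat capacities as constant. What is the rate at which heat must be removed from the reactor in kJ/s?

Q_out = 23.7 kJ/s

Extent of reaction ξ = 0.740 × 1910 = 1413.4 mol/h
Reaction term: ξ·ΔH°_rxn = 1413.4 × -51.3 = -72507 kJ/h
Sensible, feed 203→25 °C: -20637 kJ/h
Outlet flows (mol/h): A 496.6, B 1413.4
Sensible, products 25→88.3 °C: 8000.9 kJ/h
Q = ΔH = -85143 kJ/h = -23.651 kW
Heat removed = 23.651 kJ/s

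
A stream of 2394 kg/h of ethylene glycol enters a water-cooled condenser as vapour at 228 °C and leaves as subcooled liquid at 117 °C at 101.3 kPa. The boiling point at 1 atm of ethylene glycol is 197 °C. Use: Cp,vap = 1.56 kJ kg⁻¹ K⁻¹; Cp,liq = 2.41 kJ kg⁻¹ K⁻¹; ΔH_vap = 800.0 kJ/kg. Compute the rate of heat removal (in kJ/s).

Q_c = 692 kJ/s

vapour 228→197 °C: -48.36 kJ/kg
condensation at 197 °C: -800 kJ/kg
liquid 197→117 °C: -192.8 kJ/kg
Δh = -48.36 + -800 + -192.8 = -1041.2 kJ/kg
Q = ṁ·Δh = 2394 kg/h × -1041.2 kJ/kg = -2.4925e+06 kJ/h
|Q| = 692.37 kW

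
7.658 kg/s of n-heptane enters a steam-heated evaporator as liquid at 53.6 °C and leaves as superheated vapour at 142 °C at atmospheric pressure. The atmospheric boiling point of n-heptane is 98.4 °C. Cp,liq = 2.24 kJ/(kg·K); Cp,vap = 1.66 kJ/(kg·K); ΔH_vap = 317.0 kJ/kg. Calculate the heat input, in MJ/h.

liquid 53.6→98.4 °C: 100.35 kJ/kg
vaporisation at 98.4 °C: 317 kJ/kg
vapour 98.4→142 °C: 72.376 kJ/kg
Δh = 100.35 + 317 + 72.376 = 489.73 kJ/kg
Q = ṁ·Δh = 7.658 kg/s × 489.73 kJ/kg = 3750.3 kJ/s
|Q| = 3750.3 kW = 13501 MJ/h

Q = 13500 MJ/h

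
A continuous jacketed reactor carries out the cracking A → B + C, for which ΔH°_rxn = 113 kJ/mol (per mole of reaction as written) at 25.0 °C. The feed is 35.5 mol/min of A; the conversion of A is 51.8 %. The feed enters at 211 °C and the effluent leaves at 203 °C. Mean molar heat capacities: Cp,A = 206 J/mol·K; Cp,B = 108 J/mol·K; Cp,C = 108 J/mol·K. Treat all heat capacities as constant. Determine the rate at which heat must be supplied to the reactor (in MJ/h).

Extent of reaction ξ = 0.518 × 35.5 = 18.389 mol/min
Reaction term: ξ·ΔH°_rxn = 18.389 × 113 = 2078 kJ/min
Sensible, feed 211→25 °C: -1360.2 kJ/min
Outlet flows (mol/min): A 17.111, B 18.389, C 18.389
Sensible, products 25→203 °C: 1334.4 kJ/min
Q = ΔH = 2052.2 kJ/min = 34.203 kW
Heat supplied = 123.13 MJ/h

Q_in = 123 MJ/h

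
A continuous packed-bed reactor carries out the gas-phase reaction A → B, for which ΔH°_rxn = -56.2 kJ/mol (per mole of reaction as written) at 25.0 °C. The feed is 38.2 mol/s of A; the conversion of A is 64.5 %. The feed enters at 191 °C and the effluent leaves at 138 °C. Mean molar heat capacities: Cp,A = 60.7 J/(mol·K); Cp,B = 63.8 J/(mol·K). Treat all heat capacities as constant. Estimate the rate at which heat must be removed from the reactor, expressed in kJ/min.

Extent of reaction ξ = 0.645 × 38.2 = 24.639 mol/s
Reaction term: ξ·ΔH°_rxn = 24.639 × -56.2 = -1384.7 kJ/s
Sensible, feed 191→25 °C: -384.91 kJ/s
Outlet flows (mol/s): A 13.561, B 24.639
Sensible, products 25→138 °C: 270.65 kJ/s
Q = ΔH = -1499 kJ/s = -1499 kW
Heat removed = 89938 kJ/min

Q_out = 89900 kJ/min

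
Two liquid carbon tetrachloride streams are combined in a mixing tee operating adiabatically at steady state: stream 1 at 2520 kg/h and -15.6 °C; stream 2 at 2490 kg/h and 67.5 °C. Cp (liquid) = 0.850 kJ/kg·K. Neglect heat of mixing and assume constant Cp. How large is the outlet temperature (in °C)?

T_out = 25.7 °C

Energy balance with Q = 0: Σ ṁᵢCp,ᵢ(T_out − Tᵢ) = 0
T_out = Σ ṁᵢCp,ᵢTᵢ / Σ ṁᵢCp,ᵢ
      = 109450 / 4258.5 = 25.701 °C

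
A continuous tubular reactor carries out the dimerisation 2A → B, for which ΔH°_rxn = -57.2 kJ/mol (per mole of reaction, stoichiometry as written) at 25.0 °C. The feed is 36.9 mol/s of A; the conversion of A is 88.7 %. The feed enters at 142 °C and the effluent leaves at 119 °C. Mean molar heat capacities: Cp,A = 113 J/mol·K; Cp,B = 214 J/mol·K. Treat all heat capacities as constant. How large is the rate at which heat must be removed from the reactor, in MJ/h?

Q_out = 3780 MJ/h

Extent of reaction ξ = 0.887 × 36.9 / 2 = 16.365 mol/s
Reaction term: ξ·ΔH°_rxn = 16.365 × -57.2 = -936.09 kJ/s
Sensible, feed 142→25 °C: -487.85 kJ/s
Outlet flows (mol/s): A 4.1697, B 16.365
Sensible, products 25→119 °C: 373.49 kJ/s
Q = ΔH = -1050.4 kJ/s = -1050.4 kW
Heat removed = 3781.6 MJ/h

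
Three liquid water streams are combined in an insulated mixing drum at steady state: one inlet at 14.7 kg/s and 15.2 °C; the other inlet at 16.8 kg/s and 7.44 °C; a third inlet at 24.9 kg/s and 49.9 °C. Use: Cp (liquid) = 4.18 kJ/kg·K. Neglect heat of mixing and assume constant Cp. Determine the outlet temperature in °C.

No heat crosses the boundary, so H_out = H_in.
Σ ṁᵢCp,ᵢTᵢ = 14.7×4.18×15.2 + 16.8×4.18×7.44 + 24.9×4.18×49.9 = 6650.1
Σ ṁᵢCp,ᵢ = 14.7×4.18 + 16.8×4.18 + 24.9×4.18 = 235.75
T_out = 6650.1 / 235.75 = 28.208 °C

T_out = 28.2 °C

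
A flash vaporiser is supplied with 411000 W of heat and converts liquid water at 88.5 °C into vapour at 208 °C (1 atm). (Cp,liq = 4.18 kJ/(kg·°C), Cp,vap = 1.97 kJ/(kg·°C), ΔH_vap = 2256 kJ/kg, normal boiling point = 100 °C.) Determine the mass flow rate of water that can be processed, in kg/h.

ṁ = 588 kg/h

Δh = 4.18×(100−88.5) + 2256 + 1.97×(208−100) = 2516.8 kJ/kg
Q = 411000 W = 411 kJ/s = 1.4796e+06 kJ/h
ṁ = Q/Δh = 1.4796e+06 / 2516.8 = 587.88 kg/h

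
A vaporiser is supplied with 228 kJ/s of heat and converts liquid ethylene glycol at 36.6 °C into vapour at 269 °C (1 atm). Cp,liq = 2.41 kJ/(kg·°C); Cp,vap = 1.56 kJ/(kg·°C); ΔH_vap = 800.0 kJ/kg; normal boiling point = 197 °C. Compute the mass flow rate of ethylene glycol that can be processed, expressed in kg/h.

ṁ = 632 kg/h

Δh = 2.41×(197−36.6) + 800.0 + 1.56×(269−197) = 1298.9 kJ/kg
Q = 228 kJ/s = 228 kJ/s = 820800 kJ/h
ṁ = Q/Δh = 820800 / 1298.9 = 631.93 kg/h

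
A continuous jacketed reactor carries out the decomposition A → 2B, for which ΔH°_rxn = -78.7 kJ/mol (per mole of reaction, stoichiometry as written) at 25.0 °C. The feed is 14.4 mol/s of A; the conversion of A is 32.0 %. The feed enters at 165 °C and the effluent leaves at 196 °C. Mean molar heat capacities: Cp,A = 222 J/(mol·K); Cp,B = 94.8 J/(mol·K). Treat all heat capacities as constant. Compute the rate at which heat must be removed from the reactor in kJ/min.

Extent of reaction ξ = 0.320 × 14.4 = 4.608 mol/s
Reaction term: ξ·ΔH°_rxn = 4.608 × -78.7 = -362.65 kJ/s
Sensible, feed 165→25 °C: -447.55 kJ/s
Outlet flows (mol/s): A 9.792, B 9.216
Sensible, products 25→196 °C: 521.12 kJ/s
Q = ΔH = -289.08 kJ/s = -289.08 kW
Heat removed = 17345 kJ/min

Q_out = 17300 kJ/min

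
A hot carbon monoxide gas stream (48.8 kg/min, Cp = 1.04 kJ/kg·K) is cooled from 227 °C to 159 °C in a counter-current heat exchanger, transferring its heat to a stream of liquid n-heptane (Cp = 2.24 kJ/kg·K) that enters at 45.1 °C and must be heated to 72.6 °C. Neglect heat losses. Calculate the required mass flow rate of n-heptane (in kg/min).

Heat released by hot stream: Q = 48.8 × 1.04 × (227 − 159) = 3451.1 kJ/min
Energy balance on cold side (adiabatic exchanger): Q = ṁ_c·Cp_c·(T_c,out − T_c,in)
ṁ_c = 3451.1 / [2.24 × (72.6 − 45.1)] = 56.025 kg/min

ṁ_c = 56.0 kg/min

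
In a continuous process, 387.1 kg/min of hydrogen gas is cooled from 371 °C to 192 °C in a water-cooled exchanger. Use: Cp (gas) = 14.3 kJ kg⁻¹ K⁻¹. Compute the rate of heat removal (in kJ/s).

Q = ṁ·Cp·ΔT = 387.1 × 14.3 × (192 − 371) = -990860 kJ/min
Converting: 990860 / 60 s = 16514 kW

Q_c = 16500 kJ/s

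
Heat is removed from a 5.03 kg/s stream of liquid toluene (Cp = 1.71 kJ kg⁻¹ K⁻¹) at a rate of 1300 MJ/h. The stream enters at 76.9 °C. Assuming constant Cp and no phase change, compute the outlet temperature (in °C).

Q = 1300 MJ/h = 361.11 kJ/s
ΔT = Q/(ṁ·Cp) = 361.11/(5.03×1.71) = 41.983 K
T_out = 76.9 − 41.983 = 34.917 °C

T_out = 34.9 °C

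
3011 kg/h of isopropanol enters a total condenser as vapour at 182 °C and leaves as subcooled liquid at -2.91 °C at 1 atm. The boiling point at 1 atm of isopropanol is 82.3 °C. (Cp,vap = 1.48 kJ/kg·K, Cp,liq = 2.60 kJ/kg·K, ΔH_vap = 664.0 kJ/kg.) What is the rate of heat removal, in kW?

vapour 182→82.3 °C: -147.56 kJ/kg
condensation at 82.3 °C: -664 kJ/kg
liquid 82.3→-2.91 °C: -221.55 kJ/kg
Δh = -147.56 + -664 + -221.55 = -1033.1 kJ/kg
Q = ṁ·Δh = 3011 kg/h × -1033.1 kJ/kg = -3.1107e+06 kJ/h
|Q| = 864.08 kW

Q_c = 864 kW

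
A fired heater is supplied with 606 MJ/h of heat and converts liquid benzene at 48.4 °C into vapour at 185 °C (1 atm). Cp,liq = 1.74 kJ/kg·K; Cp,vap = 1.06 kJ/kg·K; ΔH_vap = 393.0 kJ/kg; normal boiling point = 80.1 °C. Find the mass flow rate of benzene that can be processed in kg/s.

ṁ = 0.301 kg/s

Δh = 1.74×(80.1−48.4) + 393.0 + 1.06×(185−80.1) = 559.35 kJ/kg
Q = 606 MJ/h = 168.33 kJ/s = 168.33 kJ/s
ṁ = Q/Δh = 168.33 / 559.35 = 0.30094 kg/s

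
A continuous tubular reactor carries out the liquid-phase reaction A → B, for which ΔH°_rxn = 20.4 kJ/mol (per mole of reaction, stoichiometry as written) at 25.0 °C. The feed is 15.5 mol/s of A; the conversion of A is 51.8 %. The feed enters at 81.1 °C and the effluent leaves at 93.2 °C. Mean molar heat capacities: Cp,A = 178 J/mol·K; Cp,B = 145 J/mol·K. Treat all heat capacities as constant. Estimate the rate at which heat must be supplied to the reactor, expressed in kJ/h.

Extent of reaction ξ = 0.518 × 15.5 = 8.029 mol/s
Reaction term: ξ·ΔH°_rxn = 8.029 × 20.4 = 163.79 kJ/s
Sensible, feed 81.1→25 °C: -154.78 kJ/s
Outlet flows (mol/s): A 7.471, B 8.029
Sensible, products 25→93.2 °C: 170.09 kJ/s
Q = ΔH = 179.11 kJ/s = 179.11 kW
Heat supplied = 644780 kJ/h

Q_in = 645000 kJ/h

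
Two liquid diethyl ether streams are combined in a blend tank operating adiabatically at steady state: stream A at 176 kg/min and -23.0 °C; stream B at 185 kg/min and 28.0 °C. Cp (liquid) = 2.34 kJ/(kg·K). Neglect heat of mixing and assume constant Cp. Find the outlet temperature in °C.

T_out = 3.14 °C

Energy balance with Q = 0: Σ ṁᵢCp,ᵢ(T_out − Tᵢ) = 0
T_out = Σ ṁᵢCp,ᵢTᵢ / Σ ṁᵢCp,ᵢ
      = 2648.9 / 844.74 = 3.1357 °C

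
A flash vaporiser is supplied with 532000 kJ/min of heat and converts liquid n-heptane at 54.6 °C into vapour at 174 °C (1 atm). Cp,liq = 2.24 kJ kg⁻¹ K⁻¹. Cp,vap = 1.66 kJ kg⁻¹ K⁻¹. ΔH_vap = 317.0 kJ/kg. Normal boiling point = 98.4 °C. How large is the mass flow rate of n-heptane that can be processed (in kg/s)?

Δh = 2.24×(98.4−54.6) + 317.0 + 1.66×(174−98.4) = 540.61 kJ/kg
Q = 532000 kJ/min = 8866.7 kJ/s = 8866.7 kJ/s
ṁ = Q/Δh = 8866.7 / 540.61 = 16.401 kg/s

ṁ = 16.4 kg/s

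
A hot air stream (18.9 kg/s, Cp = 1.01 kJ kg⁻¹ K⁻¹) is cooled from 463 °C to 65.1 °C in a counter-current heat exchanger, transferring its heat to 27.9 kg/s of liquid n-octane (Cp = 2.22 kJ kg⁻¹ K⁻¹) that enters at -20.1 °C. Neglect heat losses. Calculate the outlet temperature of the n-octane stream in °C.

T_c,out = 103 °C

Heat released by hot stream: Q = 18.9 × 1.01 × (463 − 65.1) = 7595.5 kJ/s
Energy balance on cold side (adiabatic exchanger): Q = ṁ_c·Cp_c·(T_c,out − T_c,in)
T_c,out = -20.1 + 7595.5/(27.9 × 2.22) = 102.53 °C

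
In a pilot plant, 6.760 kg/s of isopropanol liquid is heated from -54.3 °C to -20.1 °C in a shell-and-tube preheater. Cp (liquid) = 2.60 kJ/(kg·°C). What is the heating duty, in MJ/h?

Q = 2160 MJ/h

Q = ṁ·Cp·ΔT = 6.760 × 2.60 × (-20.1 − -54.3) = 601.1 kJ/s
Heating duty = 2164 MJ/h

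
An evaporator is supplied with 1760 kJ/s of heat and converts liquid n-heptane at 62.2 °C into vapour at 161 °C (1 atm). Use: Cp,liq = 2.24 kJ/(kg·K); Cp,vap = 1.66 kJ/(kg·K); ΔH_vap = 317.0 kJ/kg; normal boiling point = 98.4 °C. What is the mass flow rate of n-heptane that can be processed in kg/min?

Δh = 2.24×(98.4−62.2) + 317.0 + 1.66×(161−98.4) = 502 kJ/kg
Q = 1760 kJ/s = 1760 kJ/s = 105600 kJ/min
ṁ = Q/Δh = 105600 / 502 = 210.36 kg/min

ṁ = 210 kg/min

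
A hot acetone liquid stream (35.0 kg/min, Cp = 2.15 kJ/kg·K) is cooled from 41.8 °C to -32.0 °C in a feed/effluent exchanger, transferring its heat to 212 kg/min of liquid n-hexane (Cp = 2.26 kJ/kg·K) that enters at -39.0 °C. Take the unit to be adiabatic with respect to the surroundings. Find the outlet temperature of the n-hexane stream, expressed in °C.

Heat released by hot stream: Q = 35.0 × 2.15 × (41.8 − -32.0) = 5553.4 kJ/min
Energy balance on cold side (adiabatic exchanger): Q = ṁ_c·Cp_c·(T_c,out − T_c,in)
T_c,out = -39.0 + 5553.4/(212 × 2.26) = -27.409 °C

T_c,out = -27.4 °C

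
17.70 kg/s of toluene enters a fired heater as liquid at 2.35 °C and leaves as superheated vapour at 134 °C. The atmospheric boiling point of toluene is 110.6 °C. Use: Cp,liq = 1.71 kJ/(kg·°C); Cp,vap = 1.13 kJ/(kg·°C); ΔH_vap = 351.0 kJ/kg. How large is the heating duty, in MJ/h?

liquid 2.35→110.6 °C: 185.11 kJ/kg
vaporisation at 110.6 °C: 351 kJ/kg
vapour 110.6→134 °C: 26.442 kJ/kg
Δh = 185.11 + 351 + 26.442 = 562.55 kJ/kg
Q = ṁ·Δh = 17.70 kg/s × 562.55 kJ/kg = 9957.1 kJ/s
|Q| = 9957.1 kW = 35846 MJ/h

Q = 35800 MJ/h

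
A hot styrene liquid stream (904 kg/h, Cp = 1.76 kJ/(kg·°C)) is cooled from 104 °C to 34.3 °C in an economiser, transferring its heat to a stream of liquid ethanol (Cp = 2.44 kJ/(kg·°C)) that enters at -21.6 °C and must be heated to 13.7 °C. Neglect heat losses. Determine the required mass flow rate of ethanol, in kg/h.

ṁ_c = 1290 kg/h

Heat released by hot stream: Q = 904 × 1.76 × (104 − 34.3) = 110900 kJ/h
Energy balance on cold side (adiabatic exchanger): Q = ṁ_c·Cp_c·(T_c,out − T_c,in)
ṁ_c = 110900 / [2.44 × (13.7 − -21.6)] = 1287.5 kg/h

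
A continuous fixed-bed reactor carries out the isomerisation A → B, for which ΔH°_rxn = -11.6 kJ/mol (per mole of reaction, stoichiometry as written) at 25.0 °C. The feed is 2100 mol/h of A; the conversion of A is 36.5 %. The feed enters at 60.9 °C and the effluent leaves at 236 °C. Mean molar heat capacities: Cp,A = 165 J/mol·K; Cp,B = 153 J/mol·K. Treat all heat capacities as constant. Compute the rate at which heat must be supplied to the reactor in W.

Extent of reaction ξ = 0.365 × 2100 = 766.5 mol/h
Reaction term: ξ·ΔH°_rxn = 766.5 × -11.6 = -8891.4 kJ/h
Sensible, feed 60.9→25 °C: -12439 kJ/h
Outlet flows (mol/h): A 1333.5, B 766.5
Sensible, products 25→236 °C: 71171 kJ/h
Q = ΔH = 49840 kJ/h = 13.844 kW
Heat supplied = 13844 W

Q_in = 13800 W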